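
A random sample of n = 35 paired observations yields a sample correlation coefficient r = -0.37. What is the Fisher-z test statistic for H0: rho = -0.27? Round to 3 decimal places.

Fisher z: atanh(-0.37) = -0.388423, atanh(-0.27) = -0.276864
z = (z_r − z_0)·√(n−3) = (-0.388423 − (-0.276864))·√32 = -0.111559 · 5.656854 = -0.631

-0.631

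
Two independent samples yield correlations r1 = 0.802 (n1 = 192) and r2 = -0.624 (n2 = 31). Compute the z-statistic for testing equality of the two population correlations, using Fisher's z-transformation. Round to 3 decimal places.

9.065

z1 = atanh(0.802) = 1.104193,  z2 = atanh(-0.624) = -0.731529
SE = √(1/(n1−3) + 1/(n2−3)) = √(1/189 + 1/28) = √(0.0052910 + 0.0357143) = √0.0410053 = 0.202498
z = (z1 − z2)/SE = (1.104193 − (-0.731529)) / 0.202498 = 1.835722 / 0.202498 = 9.065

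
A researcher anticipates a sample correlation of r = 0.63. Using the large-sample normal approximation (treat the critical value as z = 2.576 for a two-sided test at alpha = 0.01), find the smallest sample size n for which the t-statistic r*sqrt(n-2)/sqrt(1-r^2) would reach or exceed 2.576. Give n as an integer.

13

Need r·√(n−2)/√(1−r²) ≥ 2.576
√(n−2) ≥ 2.576·√(1−0.3969) / 0.63 = 2.576·0.776595 / 0.63 = 3.1754
n−2 ≥ 10.0832  ⇒  n ≥ 12.0832
Smallest integer n = 13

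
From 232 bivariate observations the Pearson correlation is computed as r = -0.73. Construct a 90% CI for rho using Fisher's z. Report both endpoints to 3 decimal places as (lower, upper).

(-0.777, -0.675)

z_r = atanh(-0.73) = -0.928727;  SE = 1/√(n−3) = 1/√229 = 0.066082
z-limits: -0.928727 ± 1.645·0.066082 = -0.928727 ± 0.108705 = [-1.037432, -0.820022]
ρ-limits: (tanh -1.037432, tanh -0.820022) = (-0.777, -0.675)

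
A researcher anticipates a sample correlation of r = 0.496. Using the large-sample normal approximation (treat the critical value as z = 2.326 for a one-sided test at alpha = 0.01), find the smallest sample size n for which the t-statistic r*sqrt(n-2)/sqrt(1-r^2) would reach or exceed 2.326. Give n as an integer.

19

Need r·√(n−2)/√(1−r²) ≥ 2.326
√(n−2) ≥ 2.326·√(1−0.246016) / 0.496 = 2.326·0.868323 / 0.496 = 4.0720
n−2 ≥ 16.5812  ⇒  n ≥ 18.5812
Smallest integer n = 19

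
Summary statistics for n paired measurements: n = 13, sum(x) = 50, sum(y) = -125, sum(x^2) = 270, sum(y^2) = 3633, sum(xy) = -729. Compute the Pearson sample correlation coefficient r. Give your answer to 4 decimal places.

-0.5712

S_xy = nΣxy − ΣxΣy = 13·(-729) − 50·(-125) = -9477 − (-6250) = -3227
S_xx = nΣx² − (Σx)² = 13·270 − 50² = 3510 − 2500 = 1010
S_yy = nΣy² − (Σy)² = 13·3633 − (-125)² = 47229 − 15625 = 31604
r = S_xy / √(S_xx·S_yy) = -3227 / √(1010·31604) = -3227 / √31920040 = -3227 / 5649.7823 = -0.5712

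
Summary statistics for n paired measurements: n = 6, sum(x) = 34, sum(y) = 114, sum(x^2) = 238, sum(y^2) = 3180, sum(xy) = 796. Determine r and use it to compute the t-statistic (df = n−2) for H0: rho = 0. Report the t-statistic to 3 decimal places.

1.958

Numerator: nΣxy − (Σx)(Σy) = 6·796 − (34)(114) = 900
Denominator: √[(nΣx²−(Σx)²)(nΣy²−(Σy)²)]
  nΣx²−(Σx)² = 6·238 − 1156 = 272;  nΣy²−(Σy)² = 6·3180 − 12996 = 6084
  √(272·6084) = √1654848 = 1286.4090
r = 900 / 1286.4090 = 0.6996
t = r·√(n−2)/√(1−r²) = 0.6996·√4 / √(1−0.489440) = 1.399200 / 0.714535 = 1.958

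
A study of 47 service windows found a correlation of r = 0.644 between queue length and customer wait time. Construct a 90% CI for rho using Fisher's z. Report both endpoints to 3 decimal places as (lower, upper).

(0.475, 0.767)

z_r = atanh(0.644) = 0.764978;  SE = 1/√(n−3) = 1/√44 = 0.150756
z-limits: 0.764978 ± 1.645·0.150756 = 0.764978 ± 0.247994 = [0.516984, 1.012972]
ρ-limits: (tanh 0.516984, tanh 1.012972) = (0.475, 0.767)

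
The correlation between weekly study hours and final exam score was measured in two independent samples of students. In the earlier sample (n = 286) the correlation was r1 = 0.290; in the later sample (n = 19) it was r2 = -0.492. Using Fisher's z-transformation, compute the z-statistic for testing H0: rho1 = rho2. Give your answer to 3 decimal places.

3.258

z1 = atanh(0.290) = 0.298566,  z2 = atanh(-0.492) = -0.538696
SE = √(1/(n1−3) + 1/(n2−3)) = √(1/283 + 1/16) = √(0.0035336 + 0.0625000) = √0.0660336 = 0.256970
z = (z1 − z2)/SE = (0.298566 − (-0.538696)) / 0.256970 = 0.837262 / 0.256970 = 3.258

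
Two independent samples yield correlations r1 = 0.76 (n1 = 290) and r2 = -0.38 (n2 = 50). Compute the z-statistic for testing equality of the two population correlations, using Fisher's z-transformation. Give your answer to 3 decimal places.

8.873

Fisher z-transforms: z1 = atanh(0.76) = 0.996215, z2 = atanh(-0.38) = -0.400060; difference d = 1.396275
Var(d) = 1/287 + 1/47 = 0.0034843 + 0.0212766 = 0.0247609
z = d/√Var(d) = 1.396275 / √0.0247609 = 1.396275 / 0.157356 = 8.873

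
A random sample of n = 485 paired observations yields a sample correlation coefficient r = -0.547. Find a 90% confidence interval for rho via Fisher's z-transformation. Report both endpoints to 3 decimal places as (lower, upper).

(-0.597, -0.492)

z_r = atanh(-0.547) = -0.614090;  SE = 1/√(n−3) = 1/√482 = 0.045549
z-limits: -0.614090 ± 1.645·0.045549 = -0.614090 ± 0.074928 = [-0.689018, -0.539162]
ρ-limits: (tanh -0.689018, tanh -0.539162) = (-0.597, -0.492)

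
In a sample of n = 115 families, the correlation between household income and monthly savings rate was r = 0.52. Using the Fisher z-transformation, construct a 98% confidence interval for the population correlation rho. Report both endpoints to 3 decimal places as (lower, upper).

(0.342, 0.662)

Fisher z: z_r = atanh(r) = ½·ln((1+0.52)/(1−0.52)) = 0.576340
SE(z) = 1/√(n−3) = 1/√112 = 0.094491
98% ⇒ z* = 2.326; margin = 2.326·0.094491 = 0.219786
CI on z-scale: (0.356554, 0.796126)
Back-transform: tanh(0.356554) = 0.342175, tanh(0.796126) = 0.661865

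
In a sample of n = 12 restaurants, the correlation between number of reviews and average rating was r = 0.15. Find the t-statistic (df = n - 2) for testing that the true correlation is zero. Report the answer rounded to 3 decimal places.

0.480

1 − r² = 1 − 0.0225 = 0.9775;  √(1−r²) = 0.988686
√(n−2) = √10 = 3.162278
t = r·√(n−2)/√(1−r²) = 0.15 · 3.162278 / 0.988686 = 0.480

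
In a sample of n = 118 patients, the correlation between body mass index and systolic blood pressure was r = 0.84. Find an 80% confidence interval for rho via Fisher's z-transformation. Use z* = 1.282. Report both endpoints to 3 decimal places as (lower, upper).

(0.801, 0.872)

Fisher z: z_r = atanh(r) = ½·ln((1+0.84)/(1−0.84)) = 1.221174
SE(z) = 1/√(n−3) = 1/√115 = 0.093250
80% ⇒ z* = 1.282; margin = 1.282·0.093250 = 0.119546
CI on z-scale: (1.101628, 1.340720)
Back-transform: tanh(1.101628) = 0.801083, tanh(1.340720) = 0.871845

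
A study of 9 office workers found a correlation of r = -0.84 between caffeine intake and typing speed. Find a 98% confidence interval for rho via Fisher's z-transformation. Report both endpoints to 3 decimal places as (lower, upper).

z_r = atanh(-0.84) = -1.221174;  SE = 1/√(n−3) = 1/√6 = 0.408248
z-limits: -1.221174 ± 2.326·0.408248 = -1.221174 ± 0.949585 = [-2.170759, -0.271589]
ρ-limits: (tanh -2.170759, tanh -0.271589) = (-0.974, -0.265)

(-0.974, -0.265)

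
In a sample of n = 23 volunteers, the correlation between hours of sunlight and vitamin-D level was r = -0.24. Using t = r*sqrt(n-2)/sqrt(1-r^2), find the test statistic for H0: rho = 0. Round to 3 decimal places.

-1.133

t = r·√(n−2) / √(1−r²) with r = -0.24, n = 23
  = -0.24·√21 / √(1 − 0.0576)
  = -0.24·4.582576 / 0.970773
  = -1.099818 / 0.970773 = -1.133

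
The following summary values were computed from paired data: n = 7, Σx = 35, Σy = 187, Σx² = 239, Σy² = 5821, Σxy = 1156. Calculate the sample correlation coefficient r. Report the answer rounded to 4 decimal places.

Numerator: nΣxy − (Σx)(Σy) = 7·1156 − (35)(187) = 1547
Denominator: √[(nΣx²−(Σx)²)(nΣy²−(Σy)²)]
  nΣx²−(Σx)² = 7·239 − 1225 = 448;  nΣy²−(Σy)² = 7·5821 − 34969 = 5778
  √(448·5778) = √2588544 = 1608.8953
r = 1547 / 1608.8953 = 0.9615

0.9615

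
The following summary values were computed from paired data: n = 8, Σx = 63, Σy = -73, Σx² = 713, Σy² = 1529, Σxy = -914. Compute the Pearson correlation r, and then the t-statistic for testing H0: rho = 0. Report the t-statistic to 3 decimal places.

-3.093

S_xy = nΣxy − ΣxΣy = 8·(-914) − 63·(-73) = -7312 − (-4599) = -2713
S_xx = nΣx² − (Σx)² = 8·713 − 63² = 5704 − 3969 = 1735
S_yy = nΣy² − (Σy)² = 8·1529 − (-73)² = 12232 − 5329 = 6903
r = S_xy / √(S_xx·S_yy) = -2713 / √(1735·6903) = -2713 / √11976705 = -2713 / 3460.7376 = -0.7839
t = r·√(n−2)/√(1−r²) = -0.7839·√6 / √(1−0.614499) = -1.920155 / 0.620887 = -3.093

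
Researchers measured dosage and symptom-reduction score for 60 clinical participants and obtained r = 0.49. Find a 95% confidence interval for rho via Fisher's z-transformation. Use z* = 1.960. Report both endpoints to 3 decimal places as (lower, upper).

(0.270, 0.662)

Fisher z: z_r = atanh(r) = ½·ln((1+0.49)/(1−0.49)) = 0.536060
SE(z) = 1/√(n−3) = 1/√57 = 0.132453
95% ⇒ z* = 1.960; margin = 1.960·0.132453 = 0.259608
CI on z-scale: (0.276452, 0.795668)
Back-transform: tanh(0.276452) = 0.269618, tanh(0.795668) = 0.661608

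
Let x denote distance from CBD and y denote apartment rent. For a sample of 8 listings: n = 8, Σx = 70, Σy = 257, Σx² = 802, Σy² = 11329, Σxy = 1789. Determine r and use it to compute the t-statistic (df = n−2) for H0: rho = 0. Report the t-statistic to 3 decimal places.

Numerator: nΣxy − (Σx)(Σy) = 8·1789 − (70)(257) = -3678
Denominator: √[(nΣx²−(Σx)²)(nΣy²−(Σy)²)]
  nΣx²−(Σx)² = 8·802 − 4900 = 1516;  nΣy²−(Σy)² = 8·11329 − 66049 = 24583
  √(1516·24583) = √37267828 = 6104.7382
r = -3678 / 6104.7382 = -0.6025
t = r·√(n−2)/√(1−r²) = -0.6025·√6 / √(1−0.363006) = -1.475818 / 0.798119 = -1.849

-1.849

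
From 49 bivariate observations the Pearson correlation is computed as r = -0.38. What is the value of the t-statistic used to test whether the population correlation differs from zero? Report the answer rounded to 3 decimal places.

-2.816

1 − r² = 1 − 0.1444 = 0.8556;  √(1−r²) = 0.924986
√(n−2) = √47 = 6.855655
t = r·√(n−2)/√(1−r²) = -0.38 · 6.855655 / 0.924986 = -2.816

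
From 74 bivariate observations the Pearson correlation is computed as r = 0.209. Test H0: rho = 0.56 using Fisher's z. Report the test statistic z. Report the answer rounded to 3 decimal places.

Fisher z: atanh(0.209) = 0.212125, atanh(0.56) = 0.632833
z = (z_r − z_0)·√(n−3) = (0.212125 − 0.632833)·√71 = -0.420708 · 8.426150 = -3.545

-3.545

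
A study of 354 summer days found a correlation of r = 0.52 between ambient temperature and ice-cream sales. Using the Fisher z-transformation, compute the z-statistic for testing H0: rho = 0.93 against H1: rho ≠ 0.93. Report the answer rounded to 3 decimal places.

z_r = atanh(0.52) = 0.576340,  z_0 = atanh(0.93) = 1.658390
SE = 1/√(n−3) = 1/√351 = 0.053376
z = (z_r − z_0)/SE = (0.576340 − 1.658390) / 0.053376 = -1.082050 / 0.053376 = -20.272

-20.272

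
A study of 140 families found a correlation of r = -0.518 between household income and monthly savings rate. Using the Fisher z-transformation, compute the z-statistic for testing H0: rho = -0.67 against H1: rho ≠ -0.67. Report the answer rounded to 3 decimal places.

z_r = atanh(-0.518) = -0.573602,  z_0 = atanh(-0.67) = -0.810743
SE = 1/√(n−3) = 1/√137 = 0.085436
z = (z_r − z_0)/SE = (-0.573602 − (-0.810743)) / 0.085436 = 0.237141 / 0.085436 = 2.776

2.776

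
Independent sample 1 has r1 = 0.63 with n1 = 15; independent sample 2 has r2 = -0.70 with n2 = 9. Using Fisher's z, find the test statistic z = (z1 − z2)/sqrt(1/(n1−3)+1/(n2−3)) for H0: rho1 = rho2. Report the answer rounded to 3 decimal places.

Fisher z-transforms: z1 = atanh(0.63) = 0.741416, z2 = atanh(-0.70) = -0.867301; difference d = 1.608717
Var(d) = 1/12 + 1/6 = 0.0833333 + 0.1666667 = 0.2500000
z = d/√Var(d) = 1.608717 / √0.2500000 = 1.608717 / 0.500000 = 3.217

3.217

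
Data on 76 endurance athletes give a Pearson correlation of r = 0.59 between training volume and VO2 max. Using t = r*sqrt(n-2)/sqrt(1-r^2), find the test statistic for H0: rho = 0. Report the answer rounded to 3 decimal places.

t = r·√(n−2) / √(1−r²) with r = 0.59, n = 76
  = 0.59·√74 / √(1 − 0.3481)
  = 0.59·8.602325 / 0.807403
  = 5.075372 / 0.807403 = 6.286

6.286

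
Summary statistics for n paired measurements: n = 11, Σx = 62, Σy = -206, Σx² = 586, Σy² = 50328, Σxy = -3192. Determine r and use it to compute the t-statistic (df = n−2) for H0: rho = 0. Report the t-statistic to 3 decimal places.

Numerator: nΣxy − (Σx)(Σy) = 11·(-3192) − (62)(-206) = -22340
Denominator: √[(nΣx²−(Σx)²)(nΣy²−(Σy)²)]
  nΣx²−(Σx)² = 11·586 − 3844 = 2602;  nΣy²−(Σy)² = 11·50328 − 42436 = 511172
  √(2602·511172) = √1330069544 = 36470.1185
r = -22340 / 36470.1185 = -0.6126
t = r·√(n−2)/√(1−r²) = -0.6126·√9 / √(1−0.375279) = -1.837800 / 0.790393 = -2.325

-2.325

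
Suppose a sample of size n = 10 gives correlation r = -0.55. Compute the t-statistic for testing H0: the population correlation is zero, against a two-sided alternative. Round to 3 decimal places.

-1.863

1 − r² = 1 − 0.3025 = 0.6975;  √(1−r²) = 0.835165
√(n−2) = √8 = 2.828427
t = r·√(n−2)/√(1−r²) = -0.55 · 2.828427 / 0.835165 = -1.863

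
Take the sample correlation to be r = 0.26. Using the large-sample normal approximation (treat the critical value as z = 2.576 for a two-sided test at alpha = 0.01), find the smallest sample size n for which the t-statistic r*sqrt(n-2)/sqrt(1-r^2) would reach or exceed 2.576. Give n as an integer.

Need r·√(n−2)/√(1−r²) ≥ 2.576
√(n−2) ≥ 2.576·√(1−0.0676) / 0.26 = 2.576·0.965609 / 0.26 = 9.5670
n−2 ≥ 91.5275  ⇒  n ≥ 93.5275
Smallest integer n = 94

94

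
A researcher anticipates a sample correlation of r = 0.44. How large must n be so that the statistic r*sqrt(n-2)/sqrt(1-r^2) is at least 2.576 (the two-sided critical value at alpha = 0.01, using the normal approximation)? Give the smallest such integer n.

r√(n−2)/√(1−r²) ≥ 2.576  ⇔  n−2 ≥ (2.576)²·(1−r²)/r²
(1−r²)/r² = (1−0.1936)/0.1936 = 4.1653
n ≥ 2 + 6.635776·4.1653 = 2 + 27.6400 = 29.6400
⌈29.6400⌉ = 30

30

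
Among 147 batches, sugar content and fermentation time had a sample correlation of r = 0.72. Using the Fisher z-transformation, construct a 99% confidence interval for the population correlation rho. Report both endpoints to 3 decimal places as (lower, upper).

(0.600, 0.808)

Fisher z: z_r = atanh(r) = ½·ln((1+0.72)/(1−0.72)) = 0.907645
SE(z) = 1/√(n−3) = 1/√144 = 0.083333
99% ⇒ z* = 2.576; margin = 2.576·0.083333 = 0.214666
CI on z-scale: (0.692979, 1.122311)
Back-transform: tanh(0.692979) = 0.599892, tanh(1.122311) = 0.808371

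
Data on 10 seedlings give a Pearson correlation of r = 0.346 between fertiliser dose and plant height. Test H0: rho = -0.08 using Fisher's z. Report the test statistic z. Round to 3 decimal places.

z_r = atanh(0.346) = 0.360893,  z_0 = atanh(-0.08) = -0.080171
SE = 1/√(n−3) = 1/√7 = 0.377964
z = (z_r − z_0)/SE = (0.360893 − (-0.080171)) / 0.377964 = 0.441064 / 0.377964 = 1.167

1.167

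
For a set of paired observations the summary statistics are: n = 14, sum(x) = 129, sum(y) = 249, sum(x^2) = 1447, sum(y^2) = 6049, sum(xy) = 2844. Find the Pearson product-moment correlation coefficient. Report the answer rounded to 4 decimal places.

0.8495

Numerator: nΣxy − (Σx)(Σy) = 14·2844 − (129)(249) = 7695
Denominator: √[(nΣx²−(Σx)²)(nΣy²−(Σy)²)]
  nΣx²−(Σx)² = 14·1447 − 16641 = 3617;  nΣy²−(Σy)² = 14·6049 − 62001 = 22685
  √(3617·22685) = √82051645 = 9058.2363
r = 7695 / 9058.2363 = 0.8495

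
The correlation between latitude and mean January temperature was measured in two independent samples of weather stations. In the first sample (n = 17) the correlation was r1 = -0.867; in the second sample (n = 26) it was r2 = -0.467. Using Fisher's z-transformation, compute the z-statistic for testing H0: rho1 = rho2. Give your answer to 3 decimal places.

z1 = atanh(-0.867) = -1.320870,  z2 = atanh(-0.467) = -0.506227
SE = √(1/(n1−3) + 1/(n2−3)) = √(1/14 + 1/23) = √(0.0714286 + 0.0434783) = √0.1149069 = 0.338979
z = (z1 − z2)/SE = (-1.320870 − (-0.506227)) / 0.338979 = -0.814643 / 0.338979 = -2.403

-2.403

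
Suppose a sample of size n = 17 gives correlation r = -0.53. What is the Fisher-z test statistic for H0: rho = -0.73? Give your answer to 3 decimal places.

1.267

z_r = atanh(-0.53) = -0.590145,  z_0 = atanh(-0.73) = -0.928727
SE = 1/√(n−3) = 1/√14 = 0.267261
z = (z_r − z_0)/SE = (-0.590145 − (-0.928727)) / 0.267261 = 0.338582 / 0.267261 = 1.267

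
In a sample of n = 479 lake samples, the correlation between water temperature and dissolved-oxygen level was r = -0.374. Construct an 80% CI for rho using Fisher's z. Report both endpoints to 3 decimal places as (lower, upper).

Fisher z: z_r = atanh(r) = ½·ln((1+(-0.374))/(1−(-0.374))) = -0.393066
SE(z) = 1/√(n−3) = 1/√476 = 0.045835
80% ⇒ z* = 1.282; margin = 1.282·0.045835 = 0.058760
CI on z-scale: (-0.451826, -0.334306)
Back-transform: tanh(-0.451826) = -0.423399, tanh(-0.334306) = -0.322385

(-0.423, -0.322)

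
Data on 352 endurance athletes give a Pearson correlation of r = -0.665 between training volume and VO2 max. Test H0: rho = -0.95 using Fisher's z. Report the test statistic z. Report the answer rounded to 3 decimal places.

z_r = atanh(-0.665) = -0.801725,  z_0 = atanh(-0.95) = -1.831781
SE = 1/√(n−3) = 1/√349 = 0.053529
z = (z_r − z_0)/SE = (-0.801725 − (-1.831781)) / 0.053529 = 1.030056 / 0.053529 = 19.243

19.243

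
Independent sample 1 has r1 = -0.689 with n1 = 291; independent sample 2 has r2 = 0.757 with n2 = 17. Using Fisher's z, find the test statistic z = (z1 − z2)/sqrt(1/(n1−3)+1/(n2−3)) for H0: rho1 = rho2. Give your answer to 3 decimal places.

-6.706

z1 = atanh(-0.689) = -0.846050,  z2 = atanh(0.757) = 0.989151
SE = √(1/(n1−3) + 1/(n2−3)) = √(1/288 + 1/14) = √(0.0034722 + 0.0714286) = √0.0749008 = 0.273680
z = (z1 − z2)/SE = (-0.846050 − 0.989151) / 0.273680 = -1.835201 / 0.273680 = -6.706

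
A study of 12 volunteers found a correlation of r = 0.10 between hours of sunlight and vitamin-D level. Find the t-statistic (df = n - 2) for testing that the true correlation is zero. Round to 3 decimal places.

0.318

t = r·√(n−2) / √(1−r²) with r = 0.10, n = 12
  = 0.10·√10 / √(1 − 0.0100)
  = 0.10·3.162278 / 0.994987
  = 0.316228 / 0.994987 = 0.318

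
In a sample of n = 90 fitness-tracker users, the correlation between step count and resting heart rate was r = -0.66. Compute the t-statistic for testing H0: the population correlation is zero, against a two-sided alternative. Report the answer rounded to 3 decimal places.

-8.241

1 − r² = 1 − 0.4356 = 0.5644;  √(1−r²) = 0.751266
√(n−2) = √88 = 9.380832
t = r·√(n−2)/√(1−r²) = -0.66 · 9.380832 / 0.751266 = -8.241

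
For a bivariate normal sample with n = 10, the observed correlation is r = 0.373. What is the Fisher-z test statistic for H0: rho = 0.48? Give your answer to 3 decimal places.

Fisher z: atanh(0.373) = 0.391903, atanh(0.48) = 0.522984
z = (z_r − z_0)·√(n−3) = (0.391903 − 0.522984)·√7 = -0.131081 · 2.645751 = -0.347

-0.347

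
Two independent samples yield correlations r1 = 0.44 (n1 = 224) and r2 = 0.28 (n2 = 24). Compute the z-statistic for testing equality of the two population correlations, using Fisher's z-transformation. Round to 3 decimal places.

Fisher z-transforms: z1 = atanh(0.44) = 0.472231, z2 = atanh(0.28) = 0.287682; difference d = 0.184549
Var(d) = 1/221 + 1/21 = 0.0045249 + 0.0476190 = 0.0521439
z = d/√Var(d) = 0.184549 / √0.0521439 = 0.184549 / 0.228350 = 0.808

0.808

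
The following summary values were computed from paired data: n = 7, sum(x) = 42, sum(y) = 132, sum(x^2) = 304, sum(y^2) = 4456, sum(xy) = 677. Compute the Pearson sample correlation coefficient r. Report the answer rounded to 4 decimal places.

Numerator: nΣxy − (Σx)(Σy) = 7·677 − (42)(132) = -805
Denominator: √[(nΣx²−(Σx)²)(nΣy²−(Σy)²)]
  nΣx²−(Σx)² = 7·304 − 1764 = 364;  nΣy²−(Σy)² = 7·4456 − 17424 = 13768
  √(364·13768) = √5011552 = 2238.6496
r = -805 / 2238.6496 = -0.3596

-0.3596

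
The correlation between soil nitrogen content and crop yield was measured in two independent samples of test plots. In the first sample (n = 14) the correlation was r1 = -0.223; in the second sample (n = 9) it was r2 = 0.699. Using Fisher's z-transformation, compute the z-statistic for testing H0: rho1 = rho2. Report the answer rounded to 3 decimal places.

Fisher z-transforms: z1 = atanh(-0.223) = -0.226811, z2 = atanh(0.699) = 0.865342; difference d = -1.092153
Var(d) = 1/11 + 1/6 = 0.0909091 + 0.1666667 = 0.2575758
z = d/√Var(d) = -1.092153 / √0.2575758 = -1.092153 / 0.507519 = -2.152

-2.152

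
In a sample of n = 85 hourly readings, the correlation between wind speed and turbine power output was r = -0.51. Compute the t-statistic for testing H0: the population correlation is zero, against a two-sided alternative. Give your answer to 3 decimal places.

t = r·√(n−2) / √(1−r²) with r = -0.51, n = 85
  = -0.51·√83 / √(1 − 0.2601)
  = -0.51·9.110434 / 0.860174
  = -4.646321 / 0.860174 = -5.402

-5.402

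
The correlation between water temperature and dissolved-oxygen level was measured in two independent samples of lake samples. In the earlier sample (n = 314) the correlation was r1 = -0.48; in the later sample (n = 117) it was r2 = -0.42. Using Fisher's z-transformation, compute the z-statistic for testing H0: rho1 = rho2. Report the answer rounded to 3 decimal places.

z1 = atanh(-0.48) = -0.522984,  z2 = atanh(-0.42) = -0.447692
SE = √(1/(n1−3) + 1/(n2−3)) = √(1/311 + 1/114) = √(0.0032154 + 0.0087719) = √0.0119873 = 0.109487
z = (z1 − z2)/SE = (-0.522984 − (-0.447692)) / 0.109487 = -0.075292 / 0.109487 = -0.688

-0.688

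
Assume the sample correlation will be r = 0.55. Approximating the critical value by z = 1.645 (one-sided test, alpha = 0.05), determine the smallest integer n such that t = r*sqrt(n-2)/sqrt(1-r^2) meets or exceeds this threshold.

Need r·√(n−2)/√(1−r²) ≥ 1.645
√(n−2) ≥ 1.645·√(1−0.3025) / 0.55 = 1.645·0.835165 / 0.55 = 2.4979
n−2 ≥ 6.2395  ⇒  n ≥ 8.2395
Smallest integer n = 9

9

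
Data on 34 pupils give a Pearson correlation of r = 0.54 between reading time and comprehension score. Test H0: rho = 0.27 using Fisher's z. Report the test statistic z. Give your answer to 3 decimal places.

Fisher z: atanh(0.54) = 0.604156, atanh(0.27) = 0.276864
z = (z_r − z_0)·√(n−3) = (0.604156 − 0.276864)·√31 = 0.327292 · 5.567764 = 1.822

1.822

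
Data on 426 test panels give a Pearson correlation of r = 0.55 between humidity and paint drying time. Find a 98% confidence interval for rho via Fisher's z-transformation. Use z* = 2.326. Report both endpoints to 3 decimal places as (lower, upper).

z_r = atanh(0.55) = 0.618381;  SE = 1/√(n−3) = 1/√423 = 0.048622
z-limits: 0.618381 ± 2.326·0.048622 = 0.618381 ± 0.113095 = [0.505286, 0.731476]
ρ-limits: (tanh 0.505286, tanh 0.731476) = (0.466, 0.624)

(0.466, 0.624)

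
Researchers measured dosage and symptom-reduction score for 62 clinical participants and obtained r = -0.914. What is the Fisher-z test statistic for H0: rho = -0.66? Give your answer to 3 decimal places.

Fisher z: atanh(-0.914) = -1.551302, atanh(-0.66) = -0.792814
z = (z_r − z_0)·√(n−3) = (-1.551302 − (-0.792814))·√59 = -0.758488 · 7.681146 = -5.826

-5.826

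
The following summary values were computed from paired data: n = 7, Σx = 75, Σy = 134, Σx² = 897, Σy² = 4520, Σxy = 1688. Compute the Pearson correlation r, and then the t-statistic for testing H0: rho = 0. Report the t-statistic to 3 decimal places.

1.635

S_xy = nΣxy − ΣxΣy = 7·1688 − 75·134 = 11816 − 10050 = 1766
S_xx = nΣx² − (Σx)² = 7·897 − 75² = 6279 − 5625 = 654
S_yy = nΣy² − (Σy)² = 7·4520 − 134² = 31640 − 17956 = 13684
r = S_xy / √(S_xx·S_yy) = 1766 / √(654·13684) = 1766 / √8949336 = 1766 / 2991.5441 = 0.5903
t = r·√(n−2)/√(1−r²) = 0.5903·√5 / √(1−0.348454) = 1.319951 / 0.807184 = 1.635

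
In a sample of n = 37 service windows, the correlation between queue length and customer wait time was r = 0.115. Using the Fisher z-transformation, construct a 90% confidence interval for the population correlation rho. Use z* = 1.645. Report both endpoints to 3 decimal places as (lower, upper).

(-0.165, 0.378)

z_r = atanh(0.115) = 0.115511;  SE = 1/√(n−3) = 1/√34 = 0.171499
z-limits: 0.115511 ± 1.645·0.171499 = 0.115511 ± 0.282116 = [-0.166605, 0.397627]
ρ-limits: (tanh -0.166605, tanh 0.397627) = (-0.165, 0.378)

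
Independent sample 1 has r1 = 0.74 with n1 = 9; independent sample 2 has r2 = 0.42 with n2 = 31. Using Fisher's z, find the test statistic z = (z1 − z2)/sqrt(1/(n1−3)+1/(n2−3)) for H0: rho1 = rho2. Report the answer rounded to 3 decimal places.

1.118

z1 = atanh(0.74) = 0.950479,  z2 = atanh(0.42) = 0.447692
SE = √(1/(n1−3) + 1/(n2−3)) = √(1/6 + 1/28) = √(0.1666667 + 0.0357143) = √0.2023810 = 0.449868
z = (z1 − z2)/SE = (0.950479 − 0.447692) / 0.449868 = 0.502787 / 0.449868 = 1.118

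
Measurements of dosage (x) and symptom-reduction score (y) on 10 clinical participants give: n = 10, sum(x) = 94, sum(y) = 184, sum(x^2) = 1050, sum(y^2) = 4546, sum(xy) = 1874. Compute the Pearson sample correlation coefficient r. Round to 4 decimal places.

0.3286

S_xy = nΣxy − ΣxΣy = 10·1874 − 94·184 = 18740 − 17296 = 1444
S_xx = nΣx² − (Σx)² = 10·1050 − 94² = 10500 − 8836 = 1664
S_yy = nΣy² − (Σy)² = 10·4546 − 184² = 45460 − 33856 = 11604
r = S_xy / √(S_xx·S_yy) = 1444 / √(1664·11604) = 1444 / √19309056 = 1444 / 4394.2071 = 0.3286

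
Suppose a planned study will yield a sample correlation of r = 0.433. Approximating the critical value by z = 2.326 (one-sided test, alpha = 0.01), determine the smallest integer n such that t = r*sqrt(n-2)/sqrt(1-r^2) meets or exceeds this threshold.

Need r·√(n−2)/√(1−r²) ≥ 2.326
√(n−2) ≥ 2.326·√(1−0.187489) / 0.433 = 2.326·0.901394 / 0.433 = 4.8421
n−2 ≥ 23.4459  ⇒  n ≥ 25.4459
Smallest integer n = 26

26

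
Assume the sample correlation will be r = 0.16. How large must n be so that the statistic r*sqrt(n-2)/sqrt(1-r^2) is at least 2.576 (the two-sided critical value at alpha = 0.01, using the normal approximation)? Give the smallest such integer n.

r√(n−2)/√(1−r²) ≥ 2.576  ⇔  n−2 ≥ (2.576)²·(1−r²)/r²
(1−r²)/r² = (1−0.0256)/0.0256 = 38.0625
n ≥ 2 + 6.635776·38.0625 = 2 + 252.5742 = 254.5742
⌈254.5742⌉ = 255

255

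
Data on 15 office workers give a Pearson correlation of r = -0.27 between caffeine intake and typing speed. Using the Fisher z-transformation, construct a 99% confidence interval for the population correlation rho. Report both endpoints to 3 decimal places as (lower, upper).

Fisher z: z_r = atanh(r) = ½·ln((1+(-0.27))/(1−(-0.27))) = -0.276864
SE(z) = 1/√(n−3) = 1/√12 = 0.288675
99% ⇒ z* = 2.576; margin = 2.576·0.288675 = 0.743627
CI on z-scale: (-1.020491, 0.466763)
Back-transform: tanh(-1.020491) = -0.770066, tanh(0.466763) = 0.435580

(-0.770, 0.436)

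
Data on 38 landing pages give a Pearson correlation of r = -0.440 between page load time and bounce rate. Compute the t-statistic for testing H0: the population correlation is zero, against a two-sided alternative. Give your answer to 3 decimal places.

t = r·√(n−2) / √(1−r²) with r = -0.440, n = 38
  = -0.440·√36 / √(1 − 0.193600)
  = -0.440·6.000000 / 0.897998
  = -2.640000 / 0.897998 = -2.940

-2.940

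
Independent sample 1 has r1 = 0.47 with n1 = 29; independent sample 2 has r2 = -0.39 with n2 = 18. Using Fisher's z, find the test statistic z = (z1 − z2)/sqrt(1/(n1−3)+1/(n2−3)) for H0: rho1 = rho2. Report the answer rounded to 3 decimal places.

2.843

Fisher z-transforms: z1 = atanh(0.47) = 0.510070, z2 = atanh(-0.39) = -0.411800; difference d = 0.921870
Var(d) = 1/26 + 1/15 = 0.0384615 + 0.0666667 = 0.1051282
z = d/√Var(d) = 0.921870 / √0.1051282 = 0.921870 / 0.324235 = 2.843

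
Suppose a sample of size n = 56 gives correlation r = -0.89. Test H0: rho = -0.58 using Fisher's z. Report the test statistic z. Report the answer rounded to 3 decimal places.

Fisher z: atanh(-0.89) = -1.421926, atanh(-0.58) = -0.662463
z = (z_r − z_0)·√(n−3) = (-1.421926 − (-0.662463))·√53 = -0.759463 · 7.280110 = -5.529

-5.529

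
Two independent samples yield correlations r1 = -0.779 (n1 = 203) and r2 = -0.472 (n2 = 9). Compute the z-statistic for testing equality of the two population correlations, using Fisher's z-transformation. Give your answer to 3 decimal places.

-1.280

z1 = atanh(-0.779) = -1.042822,  z2 = atanh(-0.472) = -0.512641
SE = √(1/(n1−3) + 1/(n2−3)) = √(1/200 + 1/6) = √(0.0050000 + 0.1666667) = √0.1716667 = 0.414327
z = (z1 − z2)/SE = (-1.042822 − (-0.512641)) / 0.414327 = -0.530181 / 0.414327 = -1.280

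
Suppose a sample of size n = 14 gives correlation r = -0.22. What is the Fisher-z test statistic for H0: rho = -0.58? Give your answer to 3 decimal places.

1.455

z_r = atanh(-0.22) = -0.223656,  z_0 = atanh(-0.58) = -0.662463
SE = 1/√(n−3) = 1/√11 = 0.301511
z = (z_r − z_0)/SE = (-0.223656 − (-0.662463)) / 0.301511 = 0.438807 / 0.301511 = 1.455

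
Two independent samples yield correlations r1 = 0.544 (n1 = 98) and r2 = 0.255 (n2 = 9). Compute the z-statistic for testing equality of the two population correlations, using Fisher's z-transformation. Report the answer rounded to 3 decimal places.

0.829

z1 = atanh(0.544) = 0.609819,  z2 = atanh(0.255) = 0.260753
SE = √(1/(n1−3) + 1/(n2−3)) = √(1/95 + 1/6) = √(0.0105263 + 0.1666667) = √0.1771930 = 0.420943
z = (z1 − z2)/SE = (0.609819 − 0.260753) / 0.420943 = 0.349066 / 0.420943 = 0.829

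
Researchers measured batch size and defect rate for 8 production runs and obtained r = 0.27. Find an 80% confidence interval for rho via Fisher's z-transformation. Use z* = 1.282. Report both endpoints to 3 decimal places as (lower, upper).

z_r = atanh(0.27) = 0.276864;  SE = 1/√(n−3) = 1/√5 = 0.447214
z-limits: 0.276864 ± 1.282·0.447214 = 0.276864 ± 0.573328 = [-0.296464, 0.850192]
ρ-limits: (tanh -0.296464, tanh 0.850192) = (-0.288, 0.691)

(-0.288, 0.691)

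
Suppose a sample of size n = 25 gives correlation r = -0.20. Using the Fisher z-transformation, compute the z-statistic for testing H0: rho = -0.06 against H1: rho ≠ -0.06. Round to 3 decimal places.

Fisher z: atanh(-0.20) = -0.202733, atanh(-0.06) = -0.060072
z = (z_r − z_0)·√(n−3) = (-0.202733 − (-0.060072))·√22 = -0.142661 · 4.690416 = -0.669

-0.669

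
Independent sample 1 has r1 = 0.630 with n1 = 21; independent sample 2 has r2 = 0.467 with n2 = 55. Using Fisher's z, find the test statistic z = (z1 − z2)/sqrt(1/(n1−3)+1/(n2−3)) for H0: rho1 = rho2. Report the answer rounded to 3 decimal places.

0.860

Fisher z-transforms: z1 = atanh(0.630) = 0.741416, z2 = atanh(0.467) = 0.506227; difference d = 0.235189
Var(d) = 1/18 + 1/52 = 0.0555556 + 0.0192308 = 0.0747864
z = d/√Var(d) = 0.235189 / √0.0747864 = 0.235189 / 0.273471 = 0.860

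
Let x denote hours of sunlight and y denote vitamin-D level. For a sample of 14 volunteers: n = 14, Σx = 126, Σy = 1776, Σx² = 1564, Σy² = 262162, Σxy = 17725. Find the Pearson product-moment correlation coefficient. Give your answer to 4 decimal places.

S_xy = nΣxy − ΣxΣy = 14·17725 − 126·1776 = 248150 − 223776 = 24374
S_xx = nΣx² − (Σx)² = 14·1564 − 126² = 21896 − 15876 = 6020
S_yy = nΣy² − (Σy)² = 14·262162 − 1776² = 3670268 − 3154176 = 516092
r = S_xy / √(S_xx·S_yy) = 24374 / √(6020·516092) = 24374 / √3106873840 = 24374 / 55739.3384 = 0.4373

0.4373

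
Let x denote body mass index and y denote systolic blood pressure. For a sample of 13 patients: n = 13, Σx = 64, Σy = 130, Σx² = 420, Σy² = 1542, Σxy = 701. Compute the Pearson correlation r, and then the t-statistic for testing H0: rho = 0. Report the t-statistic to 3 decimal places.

S_xy = nΣxy − ΣxΣy = 13·701 − 64·130 = 9113 − 8320 = 793
S_xx = nΣx² − (Σx)² = 13·420 − 64² = 5460 − 4096 = 1364
S_yy = nΣy² − (Σy)² = 13·1542 − 130² = 20046 − 16900 = 3146
r = S_xy / √(S_xx·S_yy) = 793 / √(1364·3146) = 793 / √4291144 = 793 / 2071.5077 = 0.3828
t = r·√(n−2)/√(1−r²) = 0.3828·√11 / √(1−0.146536) = 1.269604 / 0.923831 = 1.374

1.374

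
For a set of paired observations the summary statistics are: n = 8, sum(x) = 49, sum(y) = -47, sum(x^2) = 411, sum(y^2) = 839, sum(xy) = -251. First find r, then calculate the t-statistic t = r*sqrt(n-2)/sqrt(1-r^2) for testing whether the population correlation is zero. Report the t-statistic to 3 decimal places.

Numerator: nΣxy − (Σx)(Σy) = 8·(-251) − (49)(-47) = 295
Denominator: √[(nΣx²−(Σx)²)(nΣy²−(Σy)²)]
  nΣx²−(Σx)² = 8·411 − 2401 = 887;  nΣy²−(Σy)² = 8·839 − 2209 = 4503
  √(887·4503) = √3994161 = 1998.5397
r = 295 / 1998.5397 = 0.1476
t = r·√(n−2)/√(1−r²) = 0.1476·√6 / √(1−0.021786) = 0.361545 / 0.989047 = 0.366

0.366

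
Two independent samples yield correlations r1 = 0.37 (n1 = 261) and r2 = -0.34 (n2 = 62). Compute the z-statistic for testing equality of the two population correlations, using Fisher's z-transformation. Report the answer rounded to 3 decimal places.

5.145

z1 = atanh(0.37) = 0.388423,  z2 = atanh(-0.34) = -0.354093
SE = √(1/(n1−3) + 1/(n2−3)) = √(1/258 + 1/59) = √(0.0038760 + 0.0169492) = √0.0208252 = 0.144309
z = (z1 − z2)/SE = (0.388423 − (-0.354093)) / 0.144309 = 0.742516 / 0.144309 = 5.145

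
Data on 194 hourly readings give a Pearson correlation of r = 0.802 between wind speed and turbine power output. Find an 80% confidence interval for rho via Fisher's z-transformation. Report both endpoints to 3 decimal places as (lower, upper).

Fisher z: z_r = atanh(r) = ½·ln((1+0.802)/(1−0.802)) = 1.104193
SE(z) = 1/√(n−3) = 1/√191 = 0.072357
80% ⇒ z* = 1.282; margin = 1.282·0.072357 = 0.092762
CI on z-scale: (1.011431, 1.196955)
Back-transform: tanh(1.011431) = 0.766353, tanh(1.196955) = 0.832723

(0.766, 0.833)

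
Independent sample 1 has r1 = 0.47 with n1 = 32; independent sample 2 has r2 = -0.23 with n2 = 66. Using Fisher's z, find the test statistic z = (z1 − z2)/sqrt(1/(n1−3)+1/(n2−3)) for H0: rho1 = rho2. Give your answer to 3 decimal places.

Fisher z-transforms: z1 = atanh(0.47) = 0.510070, z2 = atanh(-0.23) = -0.234189; difference d = 0.744259
Var(d) = 1/29 + 1/63 = 0.0344828 + 0.0158730 = 0.0503558
z = d/√Var(d) = 0.744259 / √0.0503558 = 0.744259 / 0.224401 = 3.317

3.317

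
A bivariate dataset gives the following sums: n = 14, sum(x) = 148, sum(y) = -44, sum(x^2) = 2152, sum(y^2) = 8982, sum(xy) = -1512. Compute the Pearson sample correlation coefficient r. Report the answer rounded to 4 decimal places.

Numerator: nΣxy − (Σx)(Σy) = 14·(-1512) − (148)(-44) = -14656
Denominator: √[(nΣx²−(Σx)²)(nΣy²−(Σy)²)]
  nΣx²−(Σx)² = 14·2152 − 21904 = 8224;  nΣy²−(Σy)² = 14·8982 − 1936 = 123812
  √(8224·123812) = √1018229888 = 31909.7146
r = -14656 / 31909.7146 = -0.4593

-0.4593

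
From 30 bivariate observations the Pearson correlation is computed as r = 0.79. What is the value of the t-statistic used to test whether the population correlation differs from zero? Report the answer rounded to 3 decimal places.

6.818

t = r·√(n−2) / √(1−r²) with r = 0.79, n = 30
  = 0.79·√28 / √(1 − 0.6241)
  = 0.79·5.291503 / 0.613107
  = 4.180287 / 0.613107 = 6.818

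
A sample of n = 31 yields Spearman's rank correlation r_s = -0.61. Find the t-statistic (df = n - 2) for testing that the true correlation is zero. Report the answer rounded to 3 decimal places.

-4.146

1 − r_s² = 1 − 0.3721 = 0.6279;  √(1−r_s²) = 0.792401
√(n−2) = √29 = 5.385165
t = r_s·√(n−2)/√(1−r_s²) = -0.61 · 5.385165 / 0.792401 = -4.146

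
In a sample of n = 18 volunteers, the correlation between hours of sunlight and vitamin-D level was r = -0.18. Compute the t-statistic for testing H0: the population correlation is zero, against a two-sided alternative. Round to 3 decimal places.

t = r·√(n−2) / √(1−r²) with r = -0.18, n = 18
  = -0.18·√16 / √(1 − 0.0324)
  = -0.18·4.000000 / 0.983667
  = -0.720000 / 0.983667 = -0.732

-0.732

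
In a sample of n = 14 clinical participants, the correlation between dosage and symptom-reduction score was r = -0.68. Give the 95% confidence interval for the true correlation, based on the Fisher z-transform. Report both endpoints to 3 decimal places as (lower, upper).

(-0.890, -0.234)

Fisher z: z_r = atanh(r) = ½·ln((1+(-0.68))/(1−(-0.68))) = -0.829114
SE(z) = 1/√(n−3) = 1/√11 = 0.301511
95% ⇒ z* = 1.960; margin = 1.960·0.301511 = 0.590962
CI on z-scale: (-1.420076, -0.238152)
Back-transform: tanh(-1.420076) = -0.889615, tanh(-0.238152) = -0.233749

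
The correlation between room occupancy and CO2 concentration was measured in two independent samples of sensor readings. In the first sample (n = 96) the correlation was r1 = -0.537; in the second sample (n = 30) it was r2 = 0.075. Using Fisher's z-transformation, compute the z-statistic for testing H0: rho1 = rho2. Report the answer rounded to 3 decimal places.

Fisher z-transforms: z1 = atanh(-0.537) = -0.599930, z2 = atanh(0.075) = 0.075141; difference d = -0.675071
Var(d) = 1/93 + 1/27 = 0.0107527 + 0.0370370 = 0.0477897
z = d/√Var(d) = -0.675071 / √0.0477897 = -0.675071 / 0.218609 = -3.088

-3.088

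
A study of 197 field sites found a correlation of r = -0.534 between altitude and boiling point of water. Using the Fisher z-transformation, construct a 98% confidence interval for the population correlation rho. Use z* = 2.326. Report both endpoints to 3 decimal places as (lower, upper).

Fisher z: z_r = atanh(r) = ½·ln((1+(-0.534))/(1−(-0.534))) = -0.595724
SE(z) = 1/√(n−3) = 1/√194 = 0.071796
98% ⇒ z* = 2.326; margin = 2.326·0.071796 = 0.166997
CI on z-scale: (-0.762721, -0.428727)
Back-transform: tanh(-0.762721) = -0.642677, tanh(-0.428727) = -0.404257

(-0.643, -0.404)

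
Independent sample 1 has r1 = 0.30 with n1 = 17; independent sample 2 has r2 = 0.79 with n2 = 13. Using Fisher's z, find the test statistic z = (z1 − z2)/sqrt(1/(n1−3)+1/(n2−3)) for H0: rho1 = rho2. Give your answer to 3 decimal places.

Fisher z-transforms: z1 = atanh(0.30) = 0.309520, z2 = atanh(0.79) = 1.071432; difference d = -0.761912
Var(d) = 1/14 + 1/10 = 0.0714286 + 0.1000000 = 0.1714286
z = d/√Var(d) = -0.761912 / √0.1714286 = -0.761912 / 0.414039 = -1.840

-1.840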